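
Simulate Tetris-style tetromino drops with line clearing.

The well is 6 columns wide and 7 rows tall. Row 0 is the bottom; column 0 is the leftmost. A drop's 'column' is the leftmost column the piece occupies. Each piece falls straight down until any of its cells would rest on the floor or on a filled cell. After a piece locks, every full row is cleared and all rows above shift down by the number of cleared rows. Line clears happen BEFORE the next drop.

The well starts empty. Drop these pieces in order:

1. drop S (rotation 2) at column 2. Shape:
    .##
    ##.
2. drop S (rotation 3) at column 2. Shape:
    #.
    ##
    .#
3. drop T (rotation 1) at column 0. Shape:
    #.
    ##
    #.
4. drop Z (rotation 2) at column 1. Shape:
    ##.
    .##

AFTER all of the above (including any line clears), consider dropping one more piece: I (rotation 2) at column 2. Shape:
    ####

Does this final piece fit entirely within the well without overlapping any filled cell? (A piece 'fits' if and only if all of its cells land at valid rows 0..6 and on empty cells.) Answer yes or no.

Answer: no

Derivation:
Drop 1: S rot2 at col 2 lands with bottom-row=0; cleared 0 line(s) (total 0); column heights now [0 0 1 2 2 0], max=2
Drop 2: S rot3 at col 2 lands with bottom-row=2; cleared 0 line(s) (total 0); column heights now [0 0 5 4 2 0], max=5
Drop 3: T rot1 at col 0 lands with bottom-row=0; cleared 0 line(s) (total 0); column heights now [3 2 5 4 2 0], max=5
Drop 4: Z rot2 at col 1 lands with bottom-row=5; cleared 0 line(s) (total 0); column heights now [3 7 7 6 2 0], max=7
Test piece I rot2 at col 2 (width 4): heights before test = [3 7 7 6 2 0]; fits = False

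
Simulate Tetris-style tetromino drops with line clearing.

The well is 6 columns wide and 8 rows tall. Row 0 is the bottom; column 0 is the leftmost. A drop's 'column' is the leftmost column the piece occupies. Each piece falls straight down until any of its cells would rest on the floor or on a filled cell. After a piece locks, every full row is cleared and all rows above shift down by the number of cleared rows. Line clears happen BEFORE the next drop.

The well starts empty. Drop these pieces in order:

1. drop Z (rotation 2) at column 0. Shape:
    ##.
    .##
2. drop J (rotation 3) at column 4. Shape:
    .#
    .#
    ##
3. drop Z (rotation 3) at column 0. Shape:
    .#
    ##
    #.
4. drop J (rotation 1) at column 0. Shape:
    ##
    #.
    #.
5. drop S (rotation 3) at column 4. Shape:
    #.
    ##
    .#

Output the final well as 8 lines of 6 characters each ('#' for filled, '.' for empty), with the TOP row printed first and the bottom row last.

Answer: ......
##....
#...#.
##..##
##...#
#....#
##...#
.##.##

Derivation:
Drop 1: Z rot2 at col 0 lands with bottom-row=0; cleared 0 line(s) (total 0); column heights now [2 2 1 0 0 0], max=2
Drop 2: J rot3 at col 4 lands with bottom-row=0; cleared 0 line(s) (total 0); column heights now [2 2 1 0 1 3], max=3
Drop 3: Z rot3 at col 0 lands with bottom-row=2; cleared 0 line(s) (total 0); column heights now [4 5 1 0 1 3], max=5
Drop 4: J rot1 at col 0 lands with bottom-row=4; cleared 0 line(s) (total 0); column heights now [7 7 1 0 1 3], max=7
Drop 5: S rot3 at col 4 lands with bottom-row=3; cleared 0 line(s) (total 0); column heights now [7 7 1 0 6 5], max=7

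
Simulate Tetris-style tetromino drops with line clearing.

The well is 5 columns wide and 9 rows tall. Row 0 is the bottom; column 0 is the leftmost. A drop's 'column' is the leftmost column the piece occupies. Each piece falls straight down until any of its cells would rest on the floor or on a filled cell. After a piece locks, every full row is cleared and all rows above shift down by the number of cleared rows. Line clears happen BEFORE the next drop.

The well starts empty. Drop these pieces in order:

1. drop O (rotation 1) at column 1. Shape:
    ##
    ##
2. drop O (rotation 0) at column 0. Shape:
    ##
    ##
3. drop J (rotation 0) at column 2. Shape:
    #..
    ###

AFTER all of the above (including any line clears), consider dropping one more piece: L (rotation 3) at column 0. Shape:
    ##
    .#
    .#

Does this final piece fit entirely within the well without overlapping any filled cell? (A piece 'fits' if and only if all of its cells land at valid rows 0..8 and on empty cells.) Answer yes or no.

Drop 1: O rot1 at col 1 lands with bottom-row=0; cleared 0 line(s) (total 0); column heights now [0 2 2 0 0], max=2
Drop 2: O rot0 at col 0 lands with bottom-row=2; cleared 0 line(s) (total 0); column heights now [4 4 2 0 0], max=4
Drop 3: J rot0 at col 2 lands with bottom-row=2; cleared 1 line(s) (total 1); column heights now [3 3 3 0 0], max=3
Test piece L rot3 at col 0 (width 2): heights before test = [3 3 3 0 0]; fits = True

Answer: yes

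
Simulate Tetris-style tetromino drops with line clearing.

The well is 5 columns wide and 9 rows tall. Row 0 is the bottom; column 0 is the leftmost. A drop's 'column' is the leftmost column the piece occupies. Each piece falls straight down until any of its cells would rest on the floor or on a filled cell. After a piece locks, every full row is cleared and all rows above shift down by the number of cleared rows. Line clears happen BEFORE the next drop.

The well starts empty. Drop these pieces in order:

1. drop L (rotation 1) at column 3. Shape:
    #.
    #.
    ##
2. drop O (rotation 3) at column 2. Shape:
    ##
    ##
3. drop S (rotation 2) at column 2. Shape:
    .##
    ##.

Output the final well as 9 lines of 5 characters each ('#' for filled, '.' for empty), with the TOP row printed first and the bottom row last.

Answer: .....
.....
...##
..##.
..##.
..##.
...#.
...#.
...##

Derivation:
Drop 1: L rot1 at col 3 lands with bottom-row=0; cleared 0 line(s) (total 0); column heights now [0 0 0 3 1], max=3
Drop 2: O rot3 at col 2 lands with bottom-row=3; cleared 0 line(s) (total 0); column heights now [0 0 5 5 1], max=5
Drop 3: S rot2 at col 2 lands with bottom-row=5; cleared 0 line(s) (total 0); column heights now [0 0 6 7 7], max=7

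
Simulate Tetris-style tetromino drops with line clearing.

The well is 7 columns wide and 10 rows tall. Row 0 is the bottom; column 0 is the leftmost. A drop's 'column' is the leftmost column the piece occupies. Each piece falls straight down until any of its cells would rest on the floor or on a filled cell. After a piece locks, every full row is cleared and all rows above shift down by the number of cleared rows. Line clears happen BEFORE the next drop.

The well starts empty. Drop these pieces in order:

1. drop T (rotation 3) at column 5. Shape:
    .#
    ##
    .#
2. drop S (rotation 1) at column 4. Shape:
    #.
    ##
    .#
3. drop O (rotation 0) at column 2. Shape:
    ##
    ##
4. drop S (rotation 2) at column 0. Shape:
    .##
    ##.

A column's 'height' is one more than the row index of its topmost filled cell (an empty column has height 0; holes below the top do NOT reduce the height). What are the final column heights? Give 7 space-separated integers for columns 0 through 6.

Drop 1: T rot3 at col 5 lands with bottom-row=0; cleared 0 line(s) (total 0); column heights now [0 0 0 0 0 2 3], max=3
Drop 2: S rot1 at col 4 lands with bottom-row=2; cleared 0 line(s) (total 0); column heights now [0 0 0 0 5 4 3], max=5
Drop 3: O rot0 at col 2 lands with bottom-row=0; cleared 0 line(s) (total 0); column heights now [0 0 2 2 5 4 3], max=5
Drop 4: S rot2 at col 0 lands with bottom-row=1; cleared 0 line(s) (total 0); column heights now [2 3 3 2 5 4 3], max=5

Answer: 2 3 3 2 5 4 3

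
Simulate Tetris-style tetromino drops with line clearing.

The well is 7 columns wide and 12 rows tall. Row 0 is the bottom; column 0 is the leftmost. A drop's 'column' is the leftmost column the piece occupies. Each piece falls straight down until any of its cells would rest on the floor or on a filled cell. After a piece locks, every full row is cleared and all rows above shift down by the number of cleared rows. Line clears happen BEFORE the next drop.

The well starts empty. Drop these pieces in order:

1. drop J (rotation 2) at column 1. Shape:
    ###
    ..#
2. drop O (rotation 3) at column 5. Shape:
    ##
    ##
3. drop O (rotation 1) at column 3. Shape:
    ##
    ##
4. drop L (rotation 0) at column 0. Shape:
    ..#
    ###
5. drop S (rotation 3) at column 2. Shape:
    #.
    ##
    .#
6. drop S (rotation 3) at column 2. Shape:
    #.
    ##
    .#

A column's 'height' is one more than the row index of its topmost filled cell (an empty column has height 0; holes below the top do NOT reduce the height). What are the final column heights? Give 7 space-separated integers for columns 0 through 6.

Drop 1: J rot2 at col 1 lands with bottom-row=0; cleared 0 line(s) (total 0); column heights now [0 2 2 2 0 0 0], max=2
Drop 2: O rot3 at col 5 lands with bottom-row=0; cleared 0 line(s) (total 0); column heights now [0 2 2 2 0 2 2], max=2
Drop 3: O rot1 at col 3 lands with bottom-row=2; cleared 0 line(s) (total 0); column heights now [0 2 2 4 4 2 2], max=4
Drop 4: L rot0 at col 0 lands with bottom-row=2; cleared 0 line(s) (total 0); column heights now [3 3 4 4 4 2 2], max=4
Drop 5: S rot3 at col 2 lands with bottom-row=4; cleared 0 line(s) (total 0); column heights now [3 3 7 6 4 2 2], max=7
Drop 6: S rot3 at col 2 lands with bottom-row=6; cleared 0 line(s) (total 0); column heights now [3 3 9 8 4 2 2], max=9

Answer: 3 3 9 8 4 2 2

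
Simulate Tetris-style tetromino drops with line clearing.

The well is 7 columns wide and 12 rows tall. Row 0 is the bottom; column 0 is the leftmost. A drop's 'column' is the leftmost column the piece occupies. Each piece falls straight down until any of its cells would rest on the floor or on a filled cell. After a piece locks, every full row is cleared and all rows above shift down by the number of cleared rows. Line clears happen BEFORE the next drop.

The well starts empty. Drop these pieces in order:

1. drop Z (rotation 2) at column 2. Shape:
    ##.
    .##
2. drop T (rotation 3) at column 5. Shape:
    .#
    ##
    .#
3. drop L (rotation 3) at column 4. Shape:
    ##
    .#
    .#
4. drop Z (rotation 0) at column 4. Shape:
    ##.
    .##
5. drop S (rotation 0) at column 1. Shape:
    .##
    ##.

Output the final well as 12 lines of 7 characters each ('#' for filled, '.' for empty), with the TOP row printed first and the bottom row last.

Answer: .......
.......
.......
.......
.......
....##.
.....##
....##.
..##.#.
.##..##
..##.##
...##.#

Derivation:
Drop 1: Z rot2 at col 2 lands with bottom-row=0; cleared 0 line(s) (total 0); column heights now [0 0 2 2 1 0 0], max=2
Drop 2: T rot3 at col 5 lands with bottom-row=0; cleared 0 line(s) (total 0); column heights now [0 0 2 2 1 2 3], max=3
Drop 3: L rot3 at col 4 lands with bottom-row=2; cleared 0 line(s) (total 0); column heights now [0 0 2 2 5 5 3], max=5
Drop 4: Z rot0 at col 4 lands with bottom-row=5; cleared 0 line(s) (total 0); column heights now [0 0 2 2 7 7 6], max=7
Drop 5: S rot0 at col 1 lands with bottom-row=2; cleared 0 line(s) (total 0); column heights now [0 3 4 4 7 7 6], max=7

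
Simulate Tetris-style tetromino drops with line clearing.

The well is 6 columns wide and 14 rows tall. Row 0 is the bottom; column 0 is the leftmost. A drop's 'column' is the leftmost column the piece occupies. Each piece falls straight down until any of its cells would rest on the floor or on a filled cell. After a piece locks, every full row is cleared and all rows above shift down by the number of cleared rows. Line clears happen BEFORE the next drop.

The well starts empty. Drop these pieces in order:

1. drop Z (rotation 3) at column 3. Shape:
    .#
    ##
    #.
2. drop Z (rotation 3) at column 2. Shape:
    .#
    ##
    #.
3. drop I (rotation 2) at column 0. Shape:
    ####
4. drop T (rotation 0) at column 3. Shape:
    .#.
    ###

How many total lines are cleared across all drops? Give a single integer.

Drop 1: Z rot3 at col 3 lands with bottom-row=0; cleared 0 line(s) (total 0); column heights now [0 0 0 2 3 0], max=3
Drop 2: Z rot3 at col 2 lands with bottom-row=1; cleared 0 line(s) (total 0); column heights now [0 0 3 4 3 0], max=4
Drop 3: I rot2 at col 0 lands with bottom-row=4; cleared 0 line(s) (total 0); column heights now [5 5 5 5 3 0], max=5
Drop 4: T rot0 at col 3 lands with bottom-row=5; cleared 0 line(s) (total 0); column heights now [5 5 5 6 7 6], max=7

Answer: 0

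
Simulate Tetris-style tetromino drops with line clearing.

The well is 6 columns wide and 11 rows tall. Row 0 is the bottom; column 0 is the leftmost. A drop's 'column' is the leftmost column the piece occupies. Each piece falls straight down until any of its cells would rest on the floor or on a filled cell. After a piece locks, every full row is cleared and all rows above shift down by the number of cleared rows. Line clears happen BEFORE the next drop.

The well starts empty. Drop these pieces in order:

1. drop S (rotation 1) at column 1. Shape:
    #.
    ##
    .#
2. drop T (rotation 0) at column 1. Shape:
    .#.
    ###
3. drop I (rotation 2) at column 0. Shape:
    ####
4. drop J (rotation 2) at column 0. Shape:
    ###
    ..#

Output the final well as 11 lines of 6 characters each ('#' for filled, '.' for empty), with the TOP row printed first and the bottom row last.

Drop 1: S rot1 at col 1 lands with bottom-row=0; cleared 0 line(s) (total 0); column heights now [0 3 2 0 0 0], max=3
Drop 2: T rot0 at col 1 lands with bottom-row=3; cleared 0 line(s) (total 0); column heights now [0 4 5 4 0 0], max=5
Drop 3: I rot2 at col 0 lands with bottom-row=5; cleared 0 line(s) (total 0); column heights now [6 6 6 6 0 0], max=6
Drop 4: J rot2 at col 0 lands with bottom-row=6; cleared 0 line(s) (total 0); column heights now [8 8 8 6 0 0], max=8

Answer: ......
......
......
###...
..#...
####..
..#...
.###..
.#....
.##...
..#...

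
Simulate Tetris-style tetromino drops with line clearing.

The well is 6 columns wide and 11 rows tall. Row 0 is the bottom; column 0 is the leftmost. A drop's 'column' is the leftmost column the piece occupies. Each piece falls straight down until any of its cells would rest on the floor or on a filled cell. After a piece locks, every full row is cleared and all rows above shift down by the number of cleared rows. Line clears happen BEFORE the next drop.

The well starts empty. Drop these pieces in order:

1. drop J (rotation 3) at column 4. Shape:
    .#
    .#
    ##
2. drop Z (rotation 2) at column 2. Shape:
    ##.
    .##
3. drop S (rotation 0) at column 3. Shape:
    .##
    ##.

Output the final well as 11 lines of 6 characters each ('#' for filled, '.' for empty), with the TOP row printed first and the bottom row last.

Drop 1: J rot3 at col 4 lands with bottom-row=0; cleared 0 line(s) (total 0); column heights now [0 0 0 0 1 3], max=3
Drop 2: Z rot2 at col 2 lands with bottom-row=1; cleared 0 line(s) (total 0); column heights now [0 0 3 3 2 3], max=3
Drop 3: S rot0 at col 3 lands with bottom-row=3; cleared 0 line(s) (total 0); column heights now [0 0 3 4 5 5], max=5

Answer: ......
......
......
......
......
......
....##
...##.
..##.#
...###
....##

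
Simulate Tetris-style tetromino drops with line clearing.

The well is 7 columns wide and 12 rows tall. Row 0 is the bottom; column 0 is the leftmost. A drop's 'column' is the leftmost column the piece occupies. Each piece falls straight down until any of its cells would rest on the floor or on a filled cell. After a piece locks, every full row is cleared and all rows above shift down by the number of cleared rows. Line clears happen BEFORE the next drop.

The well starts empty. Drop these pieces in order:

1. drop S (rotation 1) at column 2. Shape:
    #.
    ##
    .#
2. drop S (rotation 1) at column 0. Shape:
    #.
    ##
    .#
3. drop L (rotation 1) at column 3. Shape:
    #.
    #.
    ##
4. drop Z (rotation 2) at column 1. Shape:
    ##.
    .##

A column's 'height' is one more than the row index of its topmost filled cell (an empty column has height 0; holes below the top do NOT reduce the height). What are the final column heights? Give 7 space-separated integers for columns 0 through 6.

Drop 1: S rot1 at col 2 lands with bottom-row=0; cleared 0 line(s) (total 0); column heights now [0 0 3 2 0 0 0], max=3
Drop 2: S rot1 at col 0 lands with bottom-row=0; cleared 0 line(s) (total 0); column heights now [3 2 3 2 0 0 0], max=3
Drop 3: L rot1 at col 3 lands with bottom-row=2; cleared 0 line(s) (total 0); column heights now [3 2 3 5 3 0 0], max=5
Drop 4: Z rot2 at col 1 lands with bottom-row=5; cleared 0 line(s) (total 0); column heights now [3 7 7 6 3 0 0], max=7

Answer: 3 7 7 6 3 0 0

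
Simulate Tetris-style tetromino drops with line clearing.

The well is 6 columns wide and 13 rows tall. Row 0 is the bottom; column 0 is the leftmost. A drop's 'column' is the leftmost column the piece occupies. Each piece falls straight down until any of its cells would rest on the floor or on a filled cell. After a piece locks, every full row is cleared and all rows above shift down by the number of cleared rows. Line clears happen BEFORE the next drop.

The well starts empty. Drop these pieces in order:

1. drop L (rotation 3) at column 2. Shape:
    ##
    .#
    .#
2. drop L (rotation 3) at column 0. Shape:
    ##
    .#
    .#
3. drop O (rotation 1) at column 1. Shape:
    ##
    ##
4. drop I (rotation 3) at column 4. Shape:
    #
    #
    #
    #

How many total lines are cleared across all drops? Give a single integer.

Answer: 0

Derivation:
Drop 1: L rot3 at col 2 lands with bottom-row=0; cleared 0 line(s) (total 0); column heights now [0 0 3 3 0 0], max=3
Drop 2: L rot3 at col 0 lands with bottom-row=0; cleared 0 line(s) (total 0); column heights now [3 3 3 3 0 0], max=3
Drop 3: O rot1 at col 1 lands with bottom-row=3; cleared 0 line(s) (total 0); column heights now [3 5 5 3 0 0], max=5
Drop 4: I rot3 at col 4 lands with bottom-row=0; cleared 0 line(s) (total 0); column heights now [3 5 5 3 4 0], max=5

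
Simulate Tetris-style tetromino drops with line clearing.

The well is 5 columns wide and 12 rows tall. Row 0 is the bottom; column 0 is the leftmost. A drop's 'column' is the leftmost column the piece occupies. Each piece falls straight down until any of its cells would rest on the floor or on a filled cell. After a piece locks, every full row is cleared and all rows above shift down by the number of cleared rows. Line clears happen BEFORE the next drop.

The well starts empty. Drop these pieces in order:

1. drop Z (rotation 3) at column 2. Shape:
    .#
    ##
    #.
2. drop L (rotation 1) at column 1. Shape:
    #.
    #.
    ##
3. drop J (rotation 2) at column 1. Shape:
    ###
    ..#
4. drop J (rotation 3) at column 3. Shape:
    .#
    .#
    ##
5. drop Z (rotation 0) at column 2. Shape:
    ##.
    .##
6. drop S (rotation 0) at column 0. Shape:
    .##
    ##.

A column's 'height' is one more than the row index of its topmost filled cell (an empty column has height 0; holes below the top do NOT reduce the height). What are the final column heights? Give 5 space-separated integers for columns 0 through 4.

Answer: 11 12 12 11 10

Derivation:
Drop 1: Z rot3 at col 2 lands with bottom-row=0; cleared 0 line(s) (total 0); column heights now [0 0 2 3 0], max=3
Drop 2: L rot1 at col 1 lands with bottom-row=2; cleared 0 line(s) (total 0); column heights now [0 5 3 3 0], max=5
Drop 3: J rot2 at col 1 lands with bottom-row=4; cleared 0 line(s) (total 0); column heights now [0 6 6 6 0], max=6
Drop 4: J rot3 at col 3 lands with bottom-row=6; cleared 0 line(s) (total 0); column heights now [0 6 6 7 9], max=9
Drop 5: Z rot0 at col 2 lands with bottom-row=9; cleared 0 line(s) (total 0); column heights now [0 6 11 11 10], max=11
Drop 6: S rot0 at col 0 lands with bottom-row=10; cleared 0 line(s) (total 0); column heights now [11 12 12 11 10], max=12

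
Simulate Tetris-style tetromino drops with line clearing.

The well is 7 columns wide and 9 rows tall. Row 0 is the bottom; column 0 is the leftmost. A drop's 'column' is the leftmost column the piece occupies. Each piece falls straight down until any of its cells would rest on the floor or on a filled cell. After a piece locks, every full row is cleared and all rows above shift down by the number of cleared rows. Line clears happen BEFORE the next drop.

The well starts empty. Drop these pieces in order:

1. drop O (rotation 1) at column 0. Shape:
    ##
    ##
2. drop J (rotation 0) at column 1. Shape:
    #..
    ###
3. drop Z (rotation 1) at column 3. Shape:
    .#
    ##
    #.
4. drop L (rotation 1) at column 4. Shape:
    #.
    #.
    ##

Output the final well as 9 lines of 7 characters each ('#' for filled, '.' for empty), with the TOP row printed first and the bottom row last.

Answer: ....#..
....#..
....##.
....#..
...##..
.#.#...
.###...
##.....
##.....

Derivation:
Drop 1: O rot1 at col 0 lands with bottom-row=0; cleared 0 line(s) (total 0); column heights now [2 2 0 0 0 0 0], max=2
Drop 2: J rot0 at col 1 lands with bottom-row=2; cleared 0 line(s) (total 0); column heights now [2 4 3 3 0 0 0], max=4
Drop 3: Z rot1 at col 3 lands with bottom-row=3; cleared 0 line(s) (total 0); column heights now [2 4 3 5 6 0 0], max=6
Drop 4: L rot1 at col 4 lands with bottom-row=6; cleared 0 line(s) (total 0); column heights now [2 4 3 5 9 7 0], max=9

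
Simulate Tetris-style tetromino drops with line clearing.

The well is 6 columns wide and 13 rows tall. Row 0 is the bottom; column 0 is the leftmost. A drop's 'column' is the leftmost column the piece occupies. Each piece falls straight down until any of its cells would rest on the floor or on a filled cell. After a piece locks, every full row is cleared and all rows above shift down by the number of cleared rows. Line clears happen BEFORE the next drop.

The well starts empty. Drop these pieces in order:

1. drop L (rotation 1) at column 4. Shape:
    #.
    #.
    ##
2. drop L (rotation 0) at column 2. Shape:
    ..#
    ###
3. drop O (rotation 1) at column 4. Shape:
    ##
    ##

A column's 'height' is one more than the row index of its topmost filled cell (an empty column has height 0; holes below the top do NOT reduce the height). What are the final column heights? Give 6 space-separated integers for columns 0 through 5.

Answer: 0 0 4 4 7 7

Derivation:
Drop 1: L rot1 at col 4 lands with bottom-row=0; cleared 0 line(s) (total 0); column heights now [0 0 0 0 3 1], max=3
Drop 2: L rot0 at col 2 lands with bottom-row=3; cleared 0 line(s) (total 0); column heights now [0 0 4 4 5 1], max=5
Drop 3: O rot1 at col 4 lands with bottom-row=5; cleared 0 line(s) (total 0); column heights now [0 0 4 4 7 7], max=7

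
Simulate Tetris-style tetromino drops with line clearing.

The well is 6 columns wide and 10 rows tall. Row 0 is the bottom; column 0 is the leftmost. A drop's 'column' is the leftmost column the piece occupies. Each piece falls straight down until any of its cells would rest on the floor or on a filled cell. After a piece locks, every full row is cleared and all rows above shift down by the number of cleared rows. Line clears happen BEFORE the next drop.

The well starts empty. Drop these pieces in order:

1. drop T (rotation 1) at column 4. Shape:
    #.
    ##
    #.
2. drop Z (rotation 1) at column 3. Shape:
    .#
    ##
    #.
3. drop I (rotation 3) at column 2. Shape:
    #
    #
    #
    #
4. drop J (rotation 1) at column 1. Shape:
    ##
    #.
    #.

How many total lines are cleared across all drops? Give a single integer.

Drop 1: T rot1 at col 4 lands with bottom-row=0; cleared 0 line(s) (total 0); column heights now [0 0 0 0 3 2], max=3
Drop 2: Z rot1 at col 3 lands with bottom-row=2; cleared 0 line(s) (total 0); column heights now [0 0 0 4 5 2], max=5
Drop 3: I rot3 at col 2 lands with bottom-row=0; cleared 0 line(s) (total 0); column heights now [0 0 4 4 5 2], max=5
Drop 4: J rot1 at col 1 lands with bottom-row=2; cleared 0 line(s) (total 0); column heights now [0 5 5 4 5 2], max=5

Answer: 0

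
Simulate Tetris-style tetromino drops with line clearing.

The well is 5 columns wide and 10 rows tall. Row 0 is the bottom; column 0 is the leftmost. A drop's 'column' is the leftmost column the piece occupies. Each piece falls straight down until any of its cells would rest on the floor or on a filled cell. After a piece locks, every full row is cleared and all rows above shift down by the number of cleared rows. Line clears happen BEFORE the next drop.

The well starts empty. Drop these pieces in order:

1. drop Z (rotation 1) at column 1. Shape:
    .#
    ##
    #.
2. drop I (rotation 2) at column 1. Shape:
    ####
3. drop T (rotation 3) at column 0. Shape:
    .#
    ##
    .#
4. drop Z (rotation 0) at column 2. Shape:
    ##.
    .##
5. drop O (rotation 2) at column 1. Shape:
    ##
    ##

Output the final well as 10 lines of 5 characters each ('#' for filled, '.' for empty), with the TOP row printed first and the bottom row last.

Answer: .....
.##..
.##..
.#...
####.
.#.##
.####
..#..
.##..
.#...

Derivation:
Drop 1: Z rot1 at col 1 lands with bottom-row=0; cleared 0 line(s) (total 0); column heights now [0 2 3 0 0], max=3
Drop 2: I rot2 at col 1 lands with bottom-row=3; cleared 0 line(s) (total 0); column heights now [0 4 4 4 4], max=4
Drop 3: T rot3 at col 0 lands with bottom-row=4; cleared 0 line(s) (total 0); column heights now [6 7 4 4 4], max=7
Drop 4: Z rot0 at col 2 lands with bottom-row=4; cleared 0 line(s) (total 0); column heights now [6 7 6 6 5], max=7
Drop 5: O rot2 at col 1 lands with bottom-row=7; cleared 0 line(s) (total 0); column heights now [6 9 9 6 5], max=9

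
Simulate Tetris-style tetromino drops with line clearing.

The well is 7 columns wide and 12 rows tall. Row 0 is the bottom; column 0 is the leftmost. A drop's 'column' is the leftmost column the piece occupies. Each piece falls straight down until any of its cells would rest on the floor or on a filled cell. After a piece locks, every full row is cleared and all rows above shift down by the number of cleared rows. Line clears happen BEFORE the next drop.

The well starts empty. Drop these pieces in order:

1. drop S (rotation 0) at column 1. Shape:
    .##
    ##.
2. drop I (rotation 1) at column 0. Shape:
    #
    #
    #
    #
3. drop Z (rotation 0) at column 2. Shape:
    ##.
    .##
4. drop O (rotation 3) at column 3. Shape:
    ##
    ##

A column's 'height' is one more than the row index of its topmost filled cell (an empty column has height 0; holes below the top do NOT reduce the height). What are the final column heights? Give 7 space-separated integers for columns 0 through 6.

Drop 1: S rot0 at col 1 lands with bottom-row=0; cleared 0 line(s) (total 0); column heights now [0 1 2 2 0 0 0], max=2
Drop 2: I rot1 at col 0 lands with bottom-row=0; cleared 0 line(s) (total 0); column heights now [4 1 2 2 0 0 0], max=4
Drop 3: Z rot0 at col 2 lands with bottom-row=2; cleared 0 line(s) (total 0); column heights now [4 1 4 4 3 0 0], max=4
Drop 4: O rot3 at col 3 lands with bottom-row=4; cleared 0 line(s) (total 0); column heights now [4 1 4 6 6 0 0], max=6

Answer: 4 1 4 6 6 0 0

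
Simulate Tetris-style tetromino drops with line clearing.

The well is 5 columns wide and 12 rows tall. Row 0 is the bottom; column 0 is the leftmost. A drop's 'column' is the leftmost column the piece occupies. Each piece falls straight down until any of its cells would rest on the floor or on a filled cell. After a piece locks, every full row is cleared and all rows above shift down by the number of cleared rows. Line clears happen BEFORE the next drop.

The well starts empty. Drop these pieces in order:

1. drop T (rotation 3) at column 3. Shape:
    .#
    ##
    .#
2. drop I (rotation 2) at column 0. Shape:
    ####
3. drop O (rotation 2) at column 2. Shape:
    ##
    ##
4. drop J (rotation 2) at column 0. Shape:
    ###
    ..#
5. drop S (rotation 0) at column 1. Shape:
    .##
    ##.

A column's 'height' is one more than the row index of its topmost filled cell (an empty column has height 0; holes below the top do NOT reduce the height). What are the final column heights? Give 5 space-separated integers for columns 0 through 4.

Drop 1: T rot3 at col 3 lands with bottom-row=0; cleared 0 line(s) (total 0); column heights now [0 0 0 2 3], max=3
Drop 2: I rot2 at col 0 lands with bottom-row=2; cleared 1 line(s) (total 1); column heights now [0 0 0 2 2], max=2
Drop 3: O rot2 at col 2 lands with bottom-row=2; cleared 0 line(s) (total 1); column heights now [0 0 4 4 2], max=4
Drop 4: J rot2 at col 0 lands with bottom-row=4; cleared 0 line(s) (total 1); column heights now [6 6 6 4 2], max=6
Drop 5: S rot0 at col 1 lands with bottom-row=6; cleared 0 line(s) (total 1); column heights now [6 7 8 8 2], max=8

Answer: 6 7 8 8 2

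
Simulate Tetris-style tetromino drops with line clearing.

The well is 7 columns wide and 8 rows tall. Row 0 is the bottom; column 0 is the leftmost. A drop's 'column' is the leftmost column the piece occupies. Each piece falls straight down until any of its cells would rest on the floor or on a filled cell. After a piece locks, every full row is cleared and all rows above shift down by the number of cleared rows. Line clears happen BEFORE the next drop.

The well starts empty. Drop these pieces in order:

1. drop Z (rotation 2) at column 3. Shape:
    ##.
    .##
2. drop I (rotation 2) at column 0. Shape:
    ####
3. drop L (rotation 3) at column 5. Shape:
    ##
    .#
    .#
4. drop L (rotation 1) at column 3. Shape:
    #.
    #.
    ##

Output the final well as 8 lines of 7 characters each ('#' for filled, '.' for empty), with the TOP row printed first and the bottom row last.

Drop 1: Z rot2 at col 3 lands with bottom-row=0; cleared 0 line(s) (total 0); column heights now [0 0 0 2 2 1 0], max=2
Drop 2: I rot2 at col 0 lands with bottom-row=2; cleared 0 line(s) (total 0); column heights now [3 3 3 3 2 1 0], max=3
Drop 3: L rot3 at col 5 lands with bottom-row=0; cleared 0 line(s) (total 0); column heights now [3 3 3 3 2 3 3], max=3
Drop 4: L rot1 at col 3 lands with bottom-row=3; cleared 0 line(s) (total 0); column heights now [3 3 3 6 4 3 3], max=6

Answer: .......
.......
...#...
...#...
...##..
####.##
...##.#
....###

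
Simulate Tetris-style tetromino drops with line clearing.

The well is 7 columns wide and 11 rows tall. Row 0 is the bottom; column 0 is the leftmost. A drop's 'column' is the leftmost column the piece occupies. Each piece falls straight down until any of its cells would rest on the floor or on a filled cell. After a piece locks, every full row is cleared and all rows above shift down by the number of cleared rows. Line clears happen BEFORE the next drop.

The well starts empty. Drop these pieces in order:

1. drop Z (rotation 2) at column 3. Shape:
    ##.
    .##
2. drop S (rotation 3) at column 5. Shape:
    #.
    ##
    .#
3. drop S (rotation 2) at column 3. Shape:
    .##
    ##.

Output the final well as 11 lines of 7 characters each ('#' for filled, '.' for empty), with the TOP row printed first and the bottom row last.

Answer: .......
.......
.......
.......
.......
.......
.......
....##.
...###.
...####
....###

Derivation:
Drop 1: Z rot2 at col 3 lands with bottom-row=0; cleared 0 line(s) (total 0); column heights now [0 0 0 2 2 1 0], max=2
Drop 2: S rot3 at col 5 lands with bottom-row=0; cleared 0 line(s) (total 0); column heights now [0 0 0 2 2 3 2], max=3
Drop 3: S rot2 at col 3 lands with bottom-row=2; cleared 0 line(s) (total 0); column heights now [0 0 0 3 4 4 2], max=4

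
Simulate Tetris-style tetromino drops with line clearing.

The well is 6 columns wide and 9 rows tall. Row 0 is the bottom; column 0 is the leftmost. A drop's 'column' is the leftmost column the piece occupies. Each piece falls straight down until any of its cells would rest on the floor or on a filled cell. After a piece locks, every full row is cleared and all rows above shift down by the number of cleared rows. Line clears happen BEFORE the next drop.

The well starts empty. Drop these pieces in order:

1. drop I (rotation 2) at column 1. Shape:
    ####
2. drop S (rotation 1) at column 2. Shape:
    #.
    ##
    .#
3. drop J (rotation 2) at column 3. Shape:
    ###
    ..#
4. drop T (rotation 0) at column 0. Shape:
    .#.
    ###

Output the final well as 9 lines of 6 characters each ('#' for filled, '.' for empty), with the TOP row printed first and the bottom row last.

Answer: ......
......
......
.#....
###...
..####
..##.#
...#..
.####.

Derivation:
Drop 1: I rot2 at col 1 lands with bottom-row=0; cleared 0 line(s) (total 0); column heights now [0 1 1 1 1 0], max=1
Drop 2: S rot1 at col 2 lands with bottom-row=1; cleared 0 line(s) (total 0); column heights now [0 1 4 3 1 0], max=4
Drop 3: J rot2 at col 3 lands with bottom-row=2; cleared 0 line(s) (total 0); column heights now [0 1 4 4 4 4], max=4
Drop 4: T rot0 at col 0 lands with bottom-row=4; cleared 0 line(s) (total 0); column heights now [5 6 5 4 4 4], max=6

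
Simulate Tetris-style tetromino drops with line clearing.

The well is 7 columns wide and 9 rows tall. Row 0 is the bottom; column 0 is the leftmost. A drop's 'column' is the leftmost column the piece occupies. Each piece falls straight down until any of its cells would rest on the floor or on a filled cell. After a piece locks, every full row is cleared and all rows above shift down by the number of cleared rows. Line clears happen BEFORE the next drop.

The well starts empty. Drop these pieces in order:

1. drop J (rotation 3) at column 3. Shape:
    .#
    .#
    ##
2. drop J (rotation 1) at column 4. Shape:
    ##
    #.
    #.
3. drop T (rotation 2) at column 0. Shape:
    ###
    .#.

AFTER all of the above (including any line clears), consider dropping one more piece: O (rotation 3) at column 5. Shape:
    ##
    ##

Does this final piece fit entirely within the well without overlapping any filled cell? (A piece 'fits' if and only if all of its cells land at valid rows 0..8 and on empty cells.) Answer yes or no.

Answer: yes

Derivation:
Drop 1: J rot3 at col 3 lands with bottom-row=0; cleared 0 line(s) (total 0); column heights now [0 0 0 1 3 0 0], max=3
Drop 2: J rot1 at col 4 lands with bottom-row=3; cleared 0 line(s) (total 0); column heights now [0 0 0 1 6 6 0], max=6
Drop 3: T rot2 at col 0 lands with bottom-row=0; cleared 0 line(s) (total 0); column heights now [2 2 2 1 6 6 0], max=6
Test piece O rot3 at col 5 (width 2): heights before test = [2 2 2 1 6 6 0]; fits = True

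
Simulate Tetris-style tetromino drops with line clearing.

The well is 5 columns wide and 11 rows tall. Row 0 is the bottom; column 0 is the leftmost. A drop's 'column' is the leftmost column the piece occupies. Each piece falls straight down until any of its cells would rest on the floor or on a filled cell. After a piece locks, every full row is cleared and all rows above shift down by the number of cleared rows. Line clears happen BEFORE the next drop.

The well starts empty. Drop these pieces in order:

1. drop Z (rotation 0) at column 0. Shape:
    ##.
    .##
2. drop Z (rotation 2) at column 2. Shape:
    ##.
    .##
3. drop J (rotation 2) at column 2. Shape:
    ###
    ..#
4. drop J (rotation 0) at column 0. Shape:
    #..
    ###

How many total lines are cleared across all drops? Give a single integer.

Drop 1: Z rot0 at col 0 lands with bottom-row=0; cleared 0 line(s) (total 0); column heights now [2 2 1 0 0], max=2
Drop 2: Z rot2 at col 2 lands with bottom-row=0; cleared 0 line(s) (total 0); column heights now [2 2 2 2 1], max=2
Drop 3: J rot2 at col 2 lands with bottom-row=1; cleared 1 line(s) (total 1); column heights now [0 1 2 2 2], max=2
Drop 4: J rot0 at col 0 lands with bottom-row=2; cleared 0 line(s) (total 1); column heights now [4 3 3 2 2], max=4

Answer: 1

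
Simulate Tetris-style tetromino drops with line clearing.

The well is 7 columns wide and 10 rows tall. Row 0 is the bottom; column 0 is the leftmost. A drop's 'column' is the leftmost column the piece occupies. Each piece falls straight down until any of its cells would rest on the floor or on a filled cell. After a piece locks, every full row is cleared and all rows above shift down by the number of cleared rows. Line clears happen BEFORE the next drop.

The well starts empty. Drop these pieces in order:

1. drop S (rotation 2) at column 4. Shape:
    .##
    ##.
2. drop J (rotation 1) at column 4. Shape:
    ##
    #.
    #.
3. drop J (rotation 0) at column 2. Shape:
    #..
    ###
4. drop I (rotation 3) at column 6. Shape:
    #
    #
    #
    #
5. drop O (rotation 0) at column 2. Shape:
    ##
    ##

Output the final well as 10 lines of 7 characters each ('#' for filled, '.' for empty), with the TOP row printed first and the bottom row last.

Drop 1: S rot2 at col 4 lands with bottom-row=0; cleared 0 line(s) (total 0); column heights now [0 0 0 0 1 2 2], max=2
Drop 2: J rot1 at col 4 lands with bottom-row=1; cleared 0 line(s) (total 0); column heights now [0 0 0 0 4 4 2], max=4
Drop 3: J rot0 at col 2 lands with bottom-row=4; cleared 0 line(s) (total 0); column heights now [0 0 6 5 5 4 2], max=6
Drop 4: I rot3 at col 6 lands with bottom-row=2; cleared 0 line(s) (total 0); column heights now [0 0 6 5 5 4 6], max=6
Drop 5: O rot0 at col 2 lands with bottom-row=6; cleared 0 line(s) (total 0); column heights now [0 0 8 8 5 4 6], max=8

Answer: .......
.......
..##...
..##...
..#...#
..###.#
....###
....#.#
....###
....##.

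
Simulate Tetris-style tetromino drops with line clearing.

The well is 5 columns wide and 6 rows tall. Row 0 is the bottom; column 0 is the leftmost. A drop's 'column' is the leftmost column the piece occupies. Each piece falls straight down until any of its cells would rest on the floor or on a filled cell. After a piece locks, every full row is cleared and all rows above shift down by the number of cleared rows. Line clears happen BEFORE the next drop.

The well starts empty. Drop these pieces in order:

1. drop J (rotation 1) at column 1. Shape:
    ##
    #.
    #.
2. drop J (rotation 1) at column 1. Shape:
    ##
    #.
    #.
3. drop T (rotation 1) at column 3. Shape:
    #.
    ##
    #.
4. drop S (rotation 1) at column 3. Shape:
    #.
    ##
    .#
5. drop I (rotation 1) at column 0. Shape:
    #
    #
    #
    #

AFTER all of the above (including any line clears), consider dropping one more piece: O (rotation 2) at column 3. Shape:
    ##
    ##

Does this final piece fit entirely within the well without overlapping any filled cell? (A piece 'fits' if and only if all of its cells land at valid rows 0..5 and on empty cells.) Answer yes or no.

Drop 1: J rot1 at col 1 lands with bottom-row=0; cleared 0 line(s) (total 0); column heights now [0 3 3 0 0], max=3
Drop 2: J rot1 at col 1 lands with bottom-row=3; cleared 0 line(s) (total 0); column heights now [0 6 6 0 0], max=6
Drop 3: T rot1 at col 3 lands with bottom-row=0; cleared 0 line(s) (total 0); column heights now [0 6 6 3 2], max=6
Drop 4: S rot1 at col 3 lands with bottom-row=2; cleared 0 line(s) (total 0); column heights now [0 6 6 5 4], max=6
Drop 5: I rot1 at col 0 lands with bottom-row=0; cleared 1 line(s) (total 1); column heights now [3 5 5 4 3], max=5
Test piece O rot2 at col 3 (width 2): heights before test = [3 5 5 4 3]; fits = True

Answer: yes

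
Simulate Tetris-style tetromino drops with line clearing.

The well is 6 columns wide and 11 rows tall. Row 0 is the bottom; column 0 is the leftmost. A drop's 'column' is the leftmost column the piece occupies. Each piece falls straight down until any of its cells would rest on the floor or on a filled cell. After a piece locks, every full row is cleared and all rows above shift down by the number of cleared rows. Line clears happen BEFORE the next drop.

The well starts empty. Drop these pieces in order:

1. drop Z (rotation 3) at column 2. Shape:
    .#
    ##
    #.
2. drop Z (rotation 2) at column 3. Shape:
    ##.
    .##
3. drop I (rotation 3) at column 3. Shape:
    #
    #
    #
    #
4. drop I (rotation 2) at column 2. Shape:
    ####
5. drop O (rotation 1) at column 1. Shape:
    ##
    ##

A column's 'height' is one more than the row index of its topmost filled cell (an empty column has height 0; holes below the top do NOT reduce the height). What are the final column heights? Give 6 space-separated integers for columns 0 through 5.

Answer: 0 11 11 9 9 9

Derivation:
Drop 1: Z rot3 at col 2 lands with bottom-row=0; cleared 0 line(s) (total 0); column heights now [0 0 2 3 0 0], max=3
Drop 2: Z rot2 at col 3 lands with bottom-row=2; cleared 0 line(s) (total 0); column heights now [0 0 2 4 4 3], max=4
Drop 3: I rot3 at col 3 lands with bottom-row=4; cleared 0 line(s) (total 0); column heights now [0 0 2 8 4 3], max=8
Drop 4: I rot2 at col 2 lands with bottom-row=8; cleared 0 line(s) (total 0); column heights now [0 0 9 9 9 9], max=9
Drop 5: O rot1 at col 1 lands with bottom-row=9; cleared 0 line(s) (total 0); column heights now [0 11 11 9 9 9], max=11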